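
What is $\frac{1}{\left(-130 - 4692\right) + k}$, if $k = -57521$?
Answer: $- \frac{1}{62343} \approx -1.604 \cdot 10^{-5}$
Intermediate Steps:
$\frac{1}{\left(-130 - 4692\right) + k} = \frac{1}{\left(-130 - 4692\right) - 57521} = \frac{1}{-4822 - 57521} = \frac{1}{-62343} = - \frac{1}{62343}$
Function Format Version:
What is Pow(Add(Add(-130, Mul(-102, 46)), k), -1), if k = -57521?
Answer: Rational(-1, 62343) ≈ -1.6040e-5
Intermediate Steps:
Pow(Add(Add(-130, Mul(-102, 46)), k), -1) = Pow(Add(Add(-130, Mul(-102, 46)), -57521), -1) = Pow(Add(Add(-130, -4692), -57521), -1) = Pow(Add(-4822, -57521), -1) = Pow(-62343, -1) = Rational(-1, 62343)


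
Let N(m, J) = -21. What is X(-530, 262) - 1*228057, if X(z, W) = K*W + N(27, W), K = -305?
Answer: -307988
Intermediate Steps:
X(z, W) = -21 - 305*W (X(z, W) = -305*W - 21 = -21 - 305*W)
X(-530, 262) - 1*228057 = (-21 - 305*262) - 1*228057 = (-21 - 79910) - 228057 = -79931 - 228057 = -307988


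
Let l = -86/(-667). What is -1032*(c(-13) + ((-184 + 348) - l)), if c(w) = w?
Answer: -103851192/667 ≈ -1.5570e+5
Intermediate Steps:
l = 86/667 (l = -86*(-1/667) = 86/667 ≈ 0.12894)
-1032*(c(-13) + ((-184 + 348) - l)) = -1032*(-13 + ((-184 + 348) - 1*86/667)) = -1032*(-13 + (164 - 86/667)) = -1032*(-13 + 109302/667) = -1032*100631/667 = -103851192/667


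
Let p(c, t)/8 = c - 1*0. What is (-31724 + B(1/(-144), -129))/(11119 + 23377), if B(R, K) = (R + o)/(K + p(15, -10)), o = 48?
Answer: -41121215/44706816 ≈ -0.91980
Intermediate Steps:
p(c, t) = 8*c (p(c, t) = 8*(c - 1*0) = 8*(c + 0) = 8*c)
B(R, K) = (48 + R)/(120 + K) (B(R, K) = (R + 48)/(K + 8*15) = (48 + R)/(K + 120) = (48 + R)/(120 + K))
(-31724 + B(1/(-144), -129))/(11119 + 23377) = (-31724 + (48 + 1/(-144))/(120 - 129))/(11119 + 23377) = (-31724 + (48 - 1/144)/(-9))/34496 = (-31724 - ⅑*6911/144)*(1/34496) = (-31724 - 6911/1296)*(1/34496) = -41121215/1296*1/34496 = -41121215/44706816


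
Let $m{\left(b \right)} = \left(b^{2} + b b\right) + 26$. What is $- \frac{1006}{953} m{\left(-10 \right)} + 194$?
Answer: $- \frac{42474}{953} \approx -44.569$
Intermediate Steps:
$m{\left(b \right)} = 26 + 2 b^{2}$ ($m{\left(b \right)} = \left(b^{2} + b^{2}\right) + 26 = 2 b^{2} + 26 = 26 + 2 b^{2}$)
$- \frac{1006}{953} m{\left(-10 \right)} + 194 = - \frac{1006}{953} \left(26 + 2 \left(-10\right)^{2}\right) + 194 = \left(-1006\right) \frac{1}{953} \left(26 + 2 \cdot 100\right) + 194 = - \frac{1006 \left(26 + 200\right)}{953} + 194 = \left(- \frac{1006}{953}\right) 226 + 194 = - \frac{227356}{953} + 194 = - \frac{42474}{953}$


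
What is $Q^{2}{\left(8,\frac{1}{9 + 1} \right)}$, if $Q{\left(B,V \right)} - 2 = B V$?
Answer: $\frac{196}{25} \approx 7.84$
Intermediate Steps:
$Q{\left(B,V \right)} = 2 + B V$
$Q^{2}{\left(8,\frac{1}{9 + 1} \right)} = \left(2 + \frac{8}{9 + 1}\right)^{2} = \left(2 + \frac{8}{10}\right)^{2} = \left(2 + 8 \cdot \frac{1}{10}\right)^{2} = \left(2 + \frac{4}{5}\right)^{2} = \left(\frac{14}{5}\right)^{2} = \frac{196}{25}$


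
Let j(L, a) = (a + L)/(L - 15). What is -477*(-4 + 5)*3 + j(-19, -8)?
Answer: -48627/34 ≈ -1430.2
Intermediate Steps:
j(L, a) = (L + a)/(-15 + L)
-477*(-4 + 5)*3 + j(-19, -8) = -477*(-4 + 5)*3 + (-19 - 8)/(-15 - 19) = -477*3 - 27/(-34) = -477*3 - 1/34*(-27) = -1431 + 27/34 = -48627/34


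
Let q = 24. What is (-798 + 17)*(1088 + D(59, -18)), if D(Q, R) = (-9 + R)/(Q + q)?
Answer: -70506337/83 ≈ -8.4947e+5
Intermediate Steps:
D(Q, R) = (-9 + R)/(24 + Q) (D(Q, R) = (-9 + R)/(Q + 24) = (-9 + R)/(24 + Q))
(-798 + 17)*(1088 + D(59, -18)) = (-798 + 17)*(1088 + (-9 - 18)/(24 + 59)) = -781*(1088 - 27/83) = -781*90277/83 = -70506337/83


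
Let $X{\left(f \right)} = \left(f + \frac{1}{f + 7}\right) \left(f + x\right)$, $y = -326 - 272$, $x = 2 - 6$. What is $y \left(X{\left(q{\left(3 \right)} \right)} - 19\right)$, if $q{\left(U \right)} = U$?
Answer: $\frac{66079}{5} \approx 13216.0$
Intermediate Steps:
$x = -4$ ($x = 2 - 6 = -4$)
$y = -598$
$X{\left(f \right)} = \left(-4 + f\right) \left(f + \frac{1}{7 + f}\right)$ ($X{\left(f \right)} = \left(f + \frac{1}{f + 7}\right) \left(f - 4\right) = \left(f + \frac{1}{7 + f}\right) \left(-4 + f\right) = \left(-4 + f\right) \left(f + \frac{1}{7 + f}\right)$)
$y \left(X{\left(q{\left(3 \right)} \right)} - 19\right) = - 598 \left(\frac{-4 + 3^{3} - 81 + 3 \cdot 3^{2}}{7 + 3} - 19\right) = - 598 \left(\frac{-4 + 27 - 81 + 3 \cdot 9}{10} - 19\right) = - 598 \left(\frac{-4 + 27 - 81 + 27}{10} - 19\right) = - 598 \left(\frac{1}{10} \left(-31\right) - 19\right) = - 598 \left(- \frac{31}{10} - 19\right) = \left(-598\right) \left(- \frac{221}{10}\right) = \frac{66079}{5}$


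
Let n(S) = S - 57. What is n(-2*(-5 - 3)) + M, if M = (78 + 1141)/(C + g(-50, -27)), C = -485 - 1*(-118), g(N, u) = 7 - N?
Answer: -13929/310 ≈ -44.932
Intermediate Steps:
C = -367 (C = -485 + 118 = -367)
M = -1219/310 (M = (78 + 1141)/(-367 + (7 - 1*(-50))) = 1219/(-367 + (7 + 50)) = 1219/(-367 + 57) = 1219/(-310) = 1219*(-1/310) = -1219/310 ≈ -3.9323)
n(S) = -57 + S
n(-2*(-5 - 3)) + M = (-57 - 2*(-5 - 3)) - 1219/310 = (-57 - 2*(-8)) - 1219/310 = (-57 + 16) - 1219/310 = -41 - 1219/310 = -13929/310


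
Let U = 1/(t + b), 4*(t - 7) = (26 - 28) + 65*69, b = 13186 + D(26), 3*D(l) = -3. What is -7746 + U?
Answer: -443466242/57251 ≈ -7746.0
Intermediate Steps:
D(l) = -1 (D(l) = (⅓)*(-3) = -1)
b = 13185 (b = 13186 - 1 = 13185)
t = 4511/4 (t = 7 + ((26 - 28) + 65*69)/4 = 7 + (-2 + 4485)/4 = 7 + (¼)*4483 = 7 + 4483/4 = 4511/4 ≈ 1127.8)
U = 4/57251 (U = 1/(4511/4 + 13185) = 1/(57251/4) = 4/57251 ≈ 6.9868e-5)
-7746 + U = -7746 + 4/57251 = -443466242/57251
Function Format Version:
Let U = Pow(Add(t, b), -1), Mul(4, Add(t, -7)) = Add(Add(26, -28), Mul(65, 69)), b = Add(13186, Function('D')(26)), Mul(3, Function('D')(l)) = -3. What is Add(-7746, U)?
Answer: Rational(-443466242, 57251) ≈ -7746.0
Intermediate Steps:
Function('D')(l) = -1 (Function('D')(l) = Mul(Rational(1, 3), -3) = -1)
b = 13185 (b = Add(13186, -1) = 13185)
t = Rational(4511, 4) (t = Add(7, Mul(Rational(1, 4), Add(Add(26, -28), Mul(65, 69)))) = Add(7, Mul(Rational(1, 4), Add(-2, 4485))) = Add(7, Mul(Rational(1, 4), 4483)) = Add(7, Rational(4483, 4)) = Rational(4511, 4) ≈ 1127.8)
U = Rational(4, 57251) (U = Pow(Add(Rational(4511, 4), 13185), -1) = Pow(Rational(57251, 4), -1) = Rational(4, 57251) ≈ 6.9868e-5)
Add(-7746, U) = Add(-7746, Rational(4, 57251)) = Rational(-443466242, 57251)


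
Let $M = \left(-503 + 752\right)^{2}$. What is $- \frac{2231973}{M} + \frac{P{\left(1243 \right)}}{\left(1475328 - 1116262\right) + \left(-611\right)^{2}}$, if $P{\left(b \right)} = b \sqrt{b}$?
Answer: $- \frac{247997}{6889} + \frac{1243 \sqrt{1243}}{732387} \approx -35.939$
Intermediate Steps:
$M = 62001$ ($M = 249^{2} = 62001$)
$P{\left(b \right)} = b^{\frac{3}{2}}$
$- \frac{2231973}{M} + \frac{P{\left(1243 \right)}}{\left(1475328 - 1116262\right) + \left(-611\right)^{2}} = - \frac{2231973}{62001} + \frac{1243^{\frac{3}{2}}}{\left(1475328 - 1116262\right) + \left(-611\right)^{2}} = \left(-2231973\right) \frac{1}{62001} + \frac{1243 \sqrt{1243}}{359066 + 373321} = - \frac{247997}{6889} + \frac{1243 \sqrt{1243}}{732387}$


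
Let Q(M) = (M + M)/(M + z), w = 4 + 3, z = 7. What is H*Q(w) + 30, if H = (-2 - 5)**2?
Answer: 79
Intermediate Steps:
w = 7
Q(M) = 2*M/(7 + M) (Q(M) = (M + M)/(M + 7) = (2*M)/(7 + M) = 2*M/(7 + M))
H = 49 (H = (-7)**2 = 49)
H*Q(w) + 30 = 49*(2*7/(7 + 7)) + 30 = 49*(2*7/14) + 30 = 49*(2*7*(1/14)) + 30 = 49*1 + 30 = 49 + 30 = 79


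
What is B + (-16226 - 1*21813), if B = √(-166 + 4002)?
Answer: -38039 + 2*√959 ≈ -37977.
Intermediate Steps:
B = 2*√959 (B = √3836 = 2*√959 ≈ 61.935)
B + (-16226 - 1*21813) = 2*√959 + (-16226 - 1*21813) = 2*√959 + (-16226 - 21813) = 2*√959 - 38039 = -38039 + 2*√959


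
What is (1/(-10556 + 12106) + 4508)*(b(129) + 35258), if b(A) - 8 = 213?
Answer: 247906000079/1550 ≈ 1.5994e+8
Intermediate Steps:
b(A) = 221 (b(A) = 8 + 213 = 221)
(1/(-10556 + 12106) + 4508)*(b(129) + 35258) = (1/(-10556 + 12106) + 4508)*(221 + 35258) = (1/1550 + 4508)*35479 = (6987401/1550)*35479 = 247906000079/1550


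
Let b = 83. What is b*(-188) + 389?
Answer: -15215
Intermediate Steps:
b*(-188) + 389 = 83*(-188) + 389 = -15604 + 389 = -15215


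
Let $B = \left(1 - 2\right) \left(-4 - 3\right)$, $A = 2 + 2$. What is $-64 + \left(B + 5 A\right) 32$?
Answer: $800$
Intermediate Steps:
$A = 4$
$B = 7$ ($B = \left(-1\right) \left(-7\right) = 7$)
$-64 + \left(B + 5 A\right) 32 = -64 + \left(7 + 5 \cdot 4\right) 32 = -64 + \left(7 + 20\right) 32 = -64 + 27 \cdot 32 = -64 + 864 = 800$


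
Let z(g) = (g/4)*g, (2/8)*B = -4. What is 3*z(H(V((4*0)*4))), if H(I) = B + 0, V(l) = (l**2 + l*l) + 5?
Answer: 192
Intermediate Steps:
B = -16 (B = 4*(-4) = -16)
V(l) = 5 + 2*l**2 (V(l) = (l**2 + l**2) + 5 = 2*l**2 + 5 = 5 + 2*l**2)
H(I) = -16 (H(I) = -16 + 0 = -16)
z(g) = g**2/4 (z(g) = (g*(1/4))*g = (g/4)*g = g**2/4)
3*z(H(V((4*0)*4))) = 3*((1/4)*(-16)**2) = 3*((1/4)*256) = 3*64 = 192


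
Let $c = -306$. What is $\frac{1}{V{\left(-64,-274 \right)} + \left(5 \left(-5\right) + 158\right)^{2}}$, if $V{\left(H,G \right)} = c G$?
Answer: $\frac{1}{101533} \approx 9.849 \cdot 10^{-6}$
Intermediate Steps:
$V{\left(H,G \right)} = - 306 G$
$\frac{1}{V{\left(-64,-274 \right)} + \left(5 \left(-5\right) + 158\right)^{2}} = \frac{1}{\left(-306\right) \left(-274\right) + \left(5 \left(-5\right) + 158\right)^{2}} = \frac{1}{83844 + \left(-25 + 158\right)^{2}} = \frac{1}{83844 + 133^{2}} = \frac{1}{83844 + 17689} = \frac{1}{101533}$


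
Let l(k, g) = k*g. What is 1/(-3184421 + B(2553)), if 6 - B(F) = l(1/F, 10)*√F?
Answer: -1625962299/5177738734370065 + 2*√2553/5177738734370065 ≈ -3.1403e-7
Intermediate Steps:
l(k, g) = g*k
B(F) = 6 - 10/√F (B(F) = 6 - 10/F*√F = 6 - 10/√F)
1/(-3184421 + B(2553)) = 1/(-3184421 + (6 - 10*√2553/2553)) = 1/(-3184415 - 10*√2553/2553)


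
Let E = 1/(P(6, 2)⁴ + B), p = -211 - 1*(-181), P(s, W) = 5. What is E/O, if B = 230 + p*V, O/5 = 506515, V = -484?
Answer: 1/38938340625 ≈ 2.5682e-11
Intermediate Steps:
p = -30 (p = -211 + 181 = -30)
O = 2532575 (O = 5*506515 = 2532575)
B = 14750 (B = 230 - 30*(-484) = 230 + 14520 = 14750)
E = 1/15375 (E = 1/(5⁴ + 14750) = 1/(625 + 14750) = 1/15375 ≈ 6.5041e-5)
E/O = (1/15375)/2532575 = (1/15375)*(1/2532575) = 1/38938340625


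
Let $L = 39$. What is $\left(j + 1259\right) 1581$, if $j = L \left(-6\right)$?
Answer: $1620525$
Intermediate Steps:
$j = -234$ ($j = 39 \left(-6\right) = -234$)
$\left(j + 1259\right) 1581 = \left(-234 + 1259\right) 1581 = 1025 \cdot 1581 = 1620525$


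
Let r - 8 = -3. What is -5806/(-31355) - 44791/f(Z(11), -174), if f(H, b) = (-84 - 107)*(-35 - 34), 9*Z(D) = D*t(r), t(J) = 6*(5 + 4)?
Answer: -1327904531/413227545 ≈ -3.2135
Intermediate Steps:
r = 5 (r = 8 - 3 = 5)
t(J) = 54 (t(J) = 6*9 = 54)
Z(D) = 6*D (Z(D) = (D*54)/9 = (54*D)/9 = 6*D)
f(H, b) = 13179 (f(H, b) = -191*(-69) = 13179)
-5806/(-31355) - 44791/f(Z(11), -174) = -5806/(-31355) - 44791/13179 = -5806*(-1/31355) - 44791*1/13179 = 5806/31355 - 44791/13179 = -1327904531/413227545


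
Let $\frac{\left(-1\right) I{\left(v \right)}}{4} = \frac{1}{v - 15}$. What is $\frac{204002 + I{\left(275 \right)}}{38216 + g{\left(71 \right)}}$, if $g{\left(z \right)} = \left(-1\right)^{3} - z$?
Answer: $\frac{13260129}{2479360} \approx 5.3482$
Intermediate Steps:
$g{\left(z \right)} = -1 - z$
$I{\left(v \right)} = - \frac{4}{-15 + v}$ ($I{\left(v \right)} = - \frac{4}{v - 15} = - \frac{4}{-15 + v}$)
$\frac{204002 + I{\left(275 \right)}}{38216 + g{\left(71 \right)}} = \frac{204002 - \frac{4}{-15 + 275}}{38216 - 72} = \frac{204002 - \frac{4}{260}}{38216 - 72} = \frac{204002 - \frac{1}{65}}{38216 - 72} = \frac{204002 - \frac{1}{65}}{38144} = \frac{13260129}{65} \cdot \frac{1}{38144} = \frac{13260129}{2479360}$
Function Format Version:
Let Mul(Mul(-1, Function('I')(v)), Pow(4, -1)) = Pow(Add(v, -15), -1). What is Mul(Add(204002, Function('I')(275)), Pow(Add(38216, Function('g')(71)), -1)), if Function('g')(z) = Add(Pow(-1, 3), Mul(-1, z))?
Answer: Rational(13260129, 2479360) ≈ 5.3482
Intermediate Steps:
Function('g')(z) = Add(-1, Mul(-1, z))
Function('I')(v) = Mul(-4, Pow(Add(-15, v), -1)) (Function('I')(v) = Mul(-4, Pow(Add(v, -15), -1)) = Mul(-4, Pow(Add(-15, v), -1)))
Mul(Add(204002, Function('I')(275)), Pow(Add(38216, Function('g')(71)), -1)) = Mul(Add(204002, Mul(-4, Pow(Add(-15, 275), -1))), Pow(Add(38216, Add(-1, Mul(-1, 71))), -1)) = Mul(Add(204002, Mul(-4, Pow(260, -1))), Pow(Add(38216, Add(-1, -71)), -1)) = Mul(Add(204002, Mul(-4, Rational(1, 260))), Pow(Add(38216, -72), -1)) = Mul(Add(204002, Rational(-1, 65)), Pow(38144, -1)) = Mul(Rational(13260129, 65), Rational(1, 38144)) = Rational(13260129, 2479360)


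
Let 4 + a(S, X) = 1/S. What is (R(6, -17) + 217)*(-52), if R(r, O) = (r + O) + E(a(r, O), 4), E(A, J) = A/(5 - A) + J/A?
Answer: -12964276/1219 ≈ -10635.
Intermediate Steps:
a(S, X) = -4 + 1/S
R(r, O) = O + r + (-36 - (-4 + 1/r)**2 + 4/r)/((-9 + 1/r)*(-4 + 1/r)) (R(r, O) = (r + O) + (-(-4 + 1/r)**2 - 5*4 + (-4 + 1/r)*4)/((-4 + 1/r)*(-5 + (-4 + 1/r))) = (O + r) + (-(-4 + 1/r)**2 - 20 + (-16 + 4/r))/((-4 + 1/r)*(-9 + 1/r)) = (O + r) + (-36 - (-4 + 1/r)**2 + 4/r)/((-4 + 1/r)*(-9 + 1/r)) = (O + r) + (-36 - (-4 + 1/r)**2 + 4/r)/((-9 + 1/r)*(-4 + 1/r)) = O + r + (-36 - (-4 + 1/r)**2 + 4/r)/((-9 + 1/r)*(-4 + 1/r)))
(R(6, -17) + 217)*(-52) = ((-(-1 + 4*6)**2 - 36*6**2 + 4*6 + (-1 + 4*6)*(-1 + 9*6)*(-17 + 6))/((-1 + 4*6)*(-1 + 9*6)) + 217)*(-52) = ((-(-1 + 24)**2 - 36*36 + 24 + (-1 + 24)*(-1 + 54)*(-11))/((-1 + 24)*(-1 + 54)) + 217)*(-52) = ((-1*23**2 - 1296 + 24 + 23*53*(-11))/(23*53) + 217)*(-52) = ((1/23)*(1/53)*(-1*529 - 1296 + 24 - 13409) + 217)*(-52) = ((1/23)*(1/53)*(-529 - 1296 + 24 - 13409) + 217)*(-52) = ((1/23)*(1/53)*(-15210) + 217)*(-52) = (-15210/1219 + 217)*(-52) = (249313/1219)*(-52) = -12964276/1219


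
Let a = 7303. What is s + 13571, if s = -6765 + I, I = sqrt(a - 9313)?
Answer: 6806 + I*sqrt(2010) ≈ 6806.0 + 44.833*I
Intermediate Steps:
I = I*sqrt(2010) (I = sqrt(7303 - 9313) = sqrt(-2010) = I*sqrt(2010) ≈ 44.833*I)
s = -6765 + I*sqrt(2010) ≈ -6765.0 + 44.833*I
s + 13571 = (-6765 + I*sqrt(2010)) + 13571 = 6806 + I*sqrt(2010)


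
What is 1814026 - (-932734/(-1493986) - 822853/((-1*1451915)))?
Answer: 1967437506691537636/1084570341595 ≈ 1.8140e+6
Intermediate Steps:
1814026 - (-932734/(-1493986) - 822853/((-1*1451915))) = 1814026 - (-932734*(-1/1493986) - 822853/(-1451915)) = 1814026 - (466367/746993 - 822853*(-1/1451915)) = 1814026 - (466367/746993 + 822853/1451915) = 1814026 - 1*1291790673834/1084570341595 = 1814026 - 1291790673834/1084570341595 = 1967437506691537636/1084570341595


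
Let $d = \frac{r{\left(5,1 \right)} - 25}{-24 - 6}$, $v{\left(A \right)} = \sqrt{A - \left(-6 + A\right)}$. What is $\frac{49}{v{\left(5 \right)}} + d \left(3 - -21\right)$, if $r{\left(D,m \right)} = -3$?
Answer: $\frac{112}{5} + \frac{49 \sqrt{6}}{6} \approx 42.404$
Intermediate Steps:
$v{\left(A \right)} = \sqrt{6}$
$d = \frac{14}{15}$ ($d = \frac{-3 - 25}{-24 - 6} = - \frac{28}{-30} = \left(-28\right) \left(- \frac{1}{30}\right) = \frac{14}{15} \approx 0.93333$)
$\frac{49}{v{\left(5 \right)}} + d \left(3 - -21\right) = \frac{49}{\sqrt{6}} + \frac{14 \left(3 - -21\right)}{15} = 49 \frac{\sqrt{6}}{6} + \frac{14 \left(3 + 21\right)}{15} = \frac{49 \sqrt{6}}{6} + \frac{14}{15} \cdot 24 = \frac{49 \sqrt{6}}{6} + \frac{112}{5} = \frac{112}{5} + \frac{49 \sqrt{6}}{6}$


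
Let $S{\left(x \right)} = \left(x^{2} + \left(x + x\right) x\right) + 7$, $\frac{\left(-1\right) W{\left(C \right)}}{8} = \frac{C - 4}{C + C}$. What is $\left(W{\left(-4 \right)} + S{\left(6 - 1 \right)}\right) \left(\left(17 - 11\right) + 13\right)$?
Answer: $1406$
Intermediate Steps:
$W{\left(C \right)} = - \frac{4 \left(-4 + C\right)}{C}$ ($W{\left(C \right)} = - 8 \frac{C - 4}{C + C} = - 8 \frac{-4 + C}{2 C} = - \frac{4 \left(-4 + C\right)}{C}$)
$S{\left(x \right)} = 7 + 3 x^{2}$ ($S{\left(x \right)} = \left(x^{2} + 2 x x\right) + 7 = \left(x^{2} + 2 x^{2}\right) + 7 = 3 x^{2} + 7 = 7 + 3 x^{2}$)
$\left(W{\left(-4 \right)} + S{\left(6 - 1 \right)}\right) \left(\left(17 - 11\right) + 13\right) = \left(\left(-4 + \frac{16}{-4}\right) + \left(7 + 3 \left(6 - 1\right)^{2}\right)\right) \left(\left(17 - 11\right) + 13\right) = \left(\left(-4 + 16 \left(- \frac{1}{4}\right)\right) + \left(7 + 3 \left(6 - 1\right)^{2}\right)\right) \left(6 + 13\right) = \left(\left(-4 - 4\right) + \left(7 + 3 \cdot 5^{2}\right)\right) 19 = \left(-8 + \left(7 + 3 \cdot 25\right)\right) 19 = \left(-8 + \left(7 + 75\right)\right) 19 = \left(-8 + 82\right) 19 = 74 \cdot 19 = 1406$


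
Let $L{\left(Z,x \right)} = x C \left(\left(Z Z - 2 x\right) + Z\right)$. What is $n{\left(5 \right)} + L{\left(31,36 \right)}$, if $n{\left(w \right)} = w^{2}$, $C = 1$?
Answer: $33145$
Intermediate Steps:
$L{\left(Z,x \right)} = x \left(Z + Z^{2} - 2 x\right)$ ($L{\left(Z,x \right)} = x 1 \left(\left(Z Z - 2 x\right) + Z\right) = x \left(\left(Z^{2} - 2 x\right) + Z\right) = x \left(Z + Z^{2} - 2 x\right)$)
$n{\left(5 \right)} + L{\left(31,36 \right)} = 5^{2} + 36 \left(31 + 31^{2} - 72\right) = 25 + 36 \left(31 + 961 - 72\right) = 25 + 36 \cdot 920 = 25 + 33120 = 33145$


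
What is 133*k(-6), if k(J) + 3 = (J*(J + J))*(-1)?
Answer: -9975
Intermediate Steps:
k(J) = -3 - 2*J² (k(J) = -3 + (J*(J + J))*(-1) = -3 + (J*(2*J))*(-1) = -3 + (2*J²)*(-1) = -3 - 2*J²)
133*k(-6) = 133*(-3 - 2*(-6)²) = 133*(-3 - 2*36) = 133*(-3 - 72) = 133*(-75) = -9975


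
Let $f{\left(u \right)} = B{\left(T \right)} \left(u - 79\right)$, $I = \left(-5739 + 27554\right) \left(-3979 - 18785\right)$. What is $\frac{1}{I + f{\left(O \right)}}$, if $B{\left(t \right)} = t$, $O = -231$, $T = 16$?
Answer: $- \frac{1}{496601620} \approx -2.0137 \cdot 10^{-9}$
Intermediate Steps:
$I = -496596660$ ($I = 21815 \left(-22764\right) = -496596660$)
$f{\left(u \right)} = -1264 + 16 u$ ($f{\left(u \right)} = 16 \left(u - 79\right) = 16 \left(-79 + u\right) = -1264 + 16 u$)
$\frac{1}{I + f{\left(O \right)}} = \frac{1}{-496596660 + \left(-1264 + 16 \left(-231\right)\right)} = \frac{1}{-496596660 - 4960} = \frac{1}{-496601620} = - \frac{1}{496601620}$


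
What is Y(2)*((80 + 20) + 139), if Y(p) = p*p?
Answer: 956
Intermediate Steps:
Y(p) = p²
Y(2)*((80 + 20) + 139) = 2²*((80 + 20) + 139) = 4*(100 + 139) = 4*239 = 956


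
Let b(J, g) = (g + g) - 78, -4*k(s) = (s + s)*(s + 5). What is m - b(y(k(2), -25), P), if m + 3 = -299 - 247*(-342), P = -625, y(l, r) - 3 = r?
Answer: 85500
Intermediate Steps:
k(s) = -s*(5 + s)/2 (k(s) = -(s + s)*(s + 5)/4 = -2*s*(5 + s)/4 = -s*(5 + s)/2)
y(l, r) = 3 + r
m = 84172 (m = -3 + (-299 - 247*(-342)) = -3 + (-299 + 84474) = -3 + 84175 = 84172)
b(J, g) = -78 + 2*g (b(J, g) = 2*g - 78 = -78 + 2*g)
m - b(y(k(2), -25), P) = 84172 - (-78 + 2*(-625)) = 84172 - (-78 - 1250) = 84172 - 1*(-1328) = 84172 + 1328 = 85500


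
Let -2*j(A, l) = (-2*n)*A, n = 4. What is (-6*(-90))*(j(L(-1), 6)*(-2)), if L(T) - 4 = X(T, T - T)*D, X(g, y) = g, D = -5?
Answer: -38880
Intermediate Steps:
L(T) = 4 - 5*T (L(T) = 4 + T*(-5) = 4 - 5*T)
j(A, l) = 4*A (j(A, l) = -(-2*4)*A/2 = -(-4)*A = 4*A)
(-6*(-90))*(j(L(-1), 6)*(-2)) = (-6*(-90))*((4*(4 - 5*(-1)))*(-2)) = 540*((4*(4 + 5))*(-2)) = 540*((4*9)*(-2)) = 540*(36*(-2)) = 540*(-72) = -38880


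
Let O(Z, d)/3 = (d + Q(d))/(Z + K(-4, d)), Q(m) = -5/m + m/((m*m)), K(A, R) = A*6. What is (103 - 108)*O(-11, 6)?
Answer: 16/7 ≈ 2.2857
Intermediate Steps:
K(A, R) = 6*A
Q(m) = -4/m (Q(m) = -5/m + m/(m**2) = -5/m + m/m**2 = -5/m + 1/m = -4/m)
O(Z, d) = 3*(d - 4/d)/(-24 + Z) (O(Z, d) = 3*((d - 4/d)/(Z + 6*(-4))) = 3*((d - 4/d)/(Z - 24)) = 3*((d - 4/d)/(-24 + Z)) = 3*(d - 4/d)/(-24 + Z))
(103 - 108)*O(-11, 6) = (103 - 108)*(3*(-4 + 6**2)/(6*(-24 - 11))) = -15*(-4 + 36)/(6*(-35)) = -15*(-1)*32/(6*35) = -5*(-16/35) = 16/7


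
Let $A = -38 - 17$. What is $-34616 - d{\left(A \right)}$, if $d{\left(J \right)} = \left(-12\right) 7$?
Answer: $-34532$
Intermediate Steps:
$A = -55$
$d{\left(J \right)} = -84$
$-34616 - d{\left(A \right)} = -34616 - -84 = -34616 + 84 = -34532$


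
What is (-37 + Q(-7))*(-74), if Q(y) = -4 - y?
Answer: 2516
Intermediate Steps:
(-37 + Q(-7))*(-74) = (-37 + (-4 - 1*(-7)))*(-74) = (-37 + (-4 + 7))*(-74) = (-37 + 3)*(-74) = -34*(-74) = 2516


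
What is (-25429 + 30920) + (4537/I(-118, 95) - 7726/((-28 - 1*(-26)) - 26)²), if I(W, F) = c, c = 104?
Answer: 1082855/196 ≈ 5524.8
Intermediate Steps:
I(W, F) = 104
(-25429 + 30920) + (4537/I(-118, 95) - 7726/((-28 - 1*(-26)) - 26)²) = (-25429 + 30920) + (4537/104 - 7726/((-28 - 1*(-26)) - 26)²) = 5491 + (4537*(1/104) - 7726/((-28 + 26) - 26)²) = 5491 + (349/8 - 7726/(-2 - 26)²) = 5491 + (349/8 - 7726/((-28)²)) = 5491 + (349/8 - 7726/784) = 5491 + (349/8 - 7726*1/784) = 5491 + (349/8 - 3863/392) = 5491 + 6619/196 = 1082855/196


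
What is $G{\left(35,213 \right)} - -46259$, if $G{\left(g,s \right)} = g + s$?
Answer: $46507$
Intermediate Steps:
$G{\left(35,213 \right)} - -46259 = \left(35 + 213\right) - -46259 = 248 + 46259 = 46507$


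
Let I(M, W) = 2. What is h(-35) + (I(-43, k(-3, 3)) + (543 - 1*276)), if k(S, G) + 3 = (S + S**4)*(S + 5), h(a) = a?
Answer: 234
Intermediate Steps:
k(S, G) = -3 + (5 + S)*(S + S**4) (k(S, G) = -3 + (S + S**4)*(S + 5) = -3 + (S + S**4)*(5 + S) = -3 + (5 + S)*(S + S**4))
h(-35) + (I(-43, k(-3, 3)) + (543 - 1*276)) = -35 + (2 + (543 - 1*276)) = -35 + (2 + (543 - 276)) = -35 + (2 + 267) = -35 + 269 = 234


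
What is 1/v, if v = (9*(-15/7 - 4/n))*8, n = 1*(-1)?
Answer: 7/936 ≈ 0.0074786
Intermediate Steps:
n = -1
v = 936/7 (v = (9*(-15/7 - 4/(-1)))*8 = (9*(-15*⅐ - 4*(-1)))*8 = (9*(-15/7 + 4))*8 = (9*(13/7))*8 = (117/7)*8 = 936/7 ≈ 133.71)
1/v = 1/(936/7) = 7/936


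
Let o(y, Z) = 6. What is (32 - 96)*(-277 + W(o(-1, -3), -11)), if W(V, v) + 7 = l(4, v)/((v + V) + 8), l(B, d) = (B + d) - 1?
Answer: 55040/3 ≈ 18347.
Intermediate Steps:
l(B, d) = -1 + B + d
W(V, v) = -7 + (3 + v)/(8 + V + v) (W(V, v) = -7 + (-1 + 4 + v)/((v + V) + 8) = -7 + (3 + v)/((V + v) + 8) = -7 + (3 + v)/(8 + V + v))
(32 - 96)*(-277 + W(o(-1, -3), -11)) = (32 - 96)*(-277 + (-53 - 7*6 - 6*(-11))/(8 + 6 - 11)) = -64*(-277 + (-53 - 42 + 66)/3) = -64*(-277 + (⅓)*(-29)) = -64*(-277 - 29/3) = -64*(-860/3) = 55040/3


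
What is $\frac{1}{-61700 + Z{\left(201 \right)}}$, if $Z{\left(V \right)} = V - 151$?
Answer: $- \frac{1}{61650} \approx -1.6221 \cdot 10^{-5}$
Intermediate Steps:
$Z{\left(V \right)} = -151 + V$
$\frac{1}{-61700 + Z{\left(201 \right)}} = \frac{1}{-61700 + \left(-151 + 201\right)} = \frac{1}{-61700 + 50} = \frac{1}{-61650} = - \frac{1}{61650}$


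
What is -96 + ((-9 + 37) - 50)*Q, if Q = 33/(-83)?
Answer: -7242/83 ≈ -87.253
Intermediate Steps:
Q = -33/83 (Q = 33*(-1/83) = -33/83 ≈ -0.39759)
-96 + ((-9 + 37) - 50)*Q = -96 + ((-9 + 37) - 50)*(-33/83) = -96 + (28 - 50)*(-33/83) = -96 - 22*(-33/83) = -96 + 726/83 = -7242/83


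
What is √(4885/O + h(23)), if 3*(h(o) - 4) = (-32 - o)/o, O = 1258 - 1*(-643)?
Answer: √99319330434/131169 ≈ 2.4026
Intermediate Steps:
O = 1901 (O = 1258 + 643 = 1901)
h(o) = 4 + (-32 - o)/(3*o) (h(o) = 4 + ((-32 - o)/o)/3 = 4 + (-32 - o)/(3*o))
√(4885/O + h(23)) = √(4885/1901 + (⅓)*(-32 + 11*23)/23) = √(4885*(1/1901) + (⅓)*(1/23)*(-32 + 253)) = √(4885/1901 + (⅓)*(1/23)*221) = √(4885/1901 + 221/69) = √(757186/131169) = √99319330434/131169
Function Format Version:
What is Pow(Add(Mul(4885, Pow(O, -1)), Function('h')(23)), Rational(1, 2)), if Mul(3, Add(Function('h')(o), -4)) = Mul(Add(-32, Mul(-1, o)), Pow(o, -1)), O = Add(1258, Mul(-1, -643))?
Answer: Mul(Rational(1, 131169), Pow(99319330434, Rational(1, 2))) ≈ 2.4026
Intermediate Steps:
O = 1901 (O = Add(1258, 643) = 1901)
Function('h')(o) = Add(4, Mul(Rational(1, 3), Pow(o, -1), Add(-32, Mul(-1, o)))) (Function('h')(o) = Add(4, Mul(Rational(1, 3), Mul(Add(-32, Mul(-1, o)), Pow(o, -1)))) = Add(4, Mul(Rational(1, 3), Mul(Pow(o, -1), Add(-32, Mul(-1, o))))) = Add(4, Mul(Rational(1, 3), Pow(o, -1), Add(-32, Mul(-1, o)))))
Pow(Add(Mul(4885, Pow(O, -1)), Function('h')(23)), Rational(1, 2)) = Pow(Add(Mul(4885, Pow(1901, -1)), Mul(Rational(1, 3), Pow(23, -1), Add(-32, Mul(11, 23)))), Rational(1, 2)) = Pow(Add(Mul(4885, Rational(1, 1901)), Mul(Rational(1, 3), Rational(1, 23), Add(-32, 253))), Rational(1, 2)) = Pow(Add(Rational(4885, 1901), Mul(Rational(1, 3), Rational(1, 23), 221)), Rational(1, 2)) = Pow(Add(Rational(4885, 1901), Rational(221, 69)), Rational(1, 2)) = Pow(Rational(757186, 131169), Rational(1, 2)) = Mul(Rational(1, 131169), Pow(99319330434, Rational(1, 2)))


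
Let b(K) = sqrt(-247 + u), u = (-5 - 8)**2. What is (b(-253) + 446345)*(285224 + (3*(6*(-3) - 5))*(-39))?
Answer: 128509420675 + 287915*I*sqrt(78) ≈ 1.2851e+11 + 2.5428e+6*I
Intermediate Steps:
u = 169 (u = (-13)**2 = 169)
b(K) = I*sqrt(78) (b(K) = sqrt(-247 + 169) = sqrt(-78) = I*sqrt(78))
(b(-253) + 446345)*(285224 + (3*(6*(-3) - 5))*(-39)) = (I*sqrt(78) + 446345)*(285224 + (3*(6*(-3) - 5))*(-39)) = (446345 + I*sqrt(78))*(285224 + (3*(-18 - 5))*(-39)) = (446345 + I*sqrt(78))*(285224 + (3*(-23))*(-39)) = (446345 + I*sqrt(78))*(285224 - 69*(-39)) = (446345 + I*sqrt(78))*(285224 + 2691) = (446345 + I*sqrt(78))*287915 = 128509420675 + 287915*I*sqrt(78)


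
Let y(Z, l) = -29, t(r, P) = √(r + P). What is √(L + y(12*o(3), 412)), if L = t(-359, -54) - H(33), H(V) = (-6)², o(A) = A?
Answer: √(-65 + I*√413) ≈ 1.2456 + 8.1579*I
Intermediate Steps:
t(r, P) = √(P + r)
H(V) = 36
L = -36 + I*√413 (L = √(-54 - 359) - 1*36 = √(-413) - 36 = I*√413 - 36 = -36 + I*√413 ≈ -36.0 + 20.322*I)
√(L + y(12*o(3), 412)) = √((-36 + I*√413) - 29) = √(-65 + I*√413)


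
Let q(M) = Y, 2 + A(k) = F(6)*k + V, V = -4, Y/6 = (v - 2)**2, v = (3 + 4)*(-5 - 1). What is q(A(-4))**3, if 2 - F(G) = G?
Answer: 1567363792896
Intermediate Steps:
F(G) = 2 - G
v = -42 (v = 7*(-6) = -42)
Y = 11616 (Y = 6*(-42 - 2)**2 = 6*(-44)**2 = 6*1936 = 11616)
A(k) = -6 - 4*k (A(k) = -2 + ((2 - 1*6)*k - 4) = -2 + ((2 - 6)*k - 4) = -2 + (-4*k - 4) = -2 + (-4 - 4*k) = -6 - 4*k)
q(M) = 11616
q(A(-4))**3 = 11616**3 = 1567363792896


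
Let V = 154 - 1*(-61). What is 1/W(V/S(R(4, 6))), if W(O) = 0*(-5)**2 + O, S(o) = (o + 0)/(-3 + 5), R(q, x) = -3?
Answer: -3/430 ≈ -0.0069767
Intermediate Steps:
V = 215 (V = 154 + 61 = 215)
S(o) = o/2
W(O) = O (W(O) = 0*25 + O = 0 + O = O)
1/W(V/S(R(4, 6))) = 1/(215/(((1/2)*(-3)))) = 1/(215/(-3/2)) = 1/(215*(-2/3)) = 1/(-430/3) = -3/430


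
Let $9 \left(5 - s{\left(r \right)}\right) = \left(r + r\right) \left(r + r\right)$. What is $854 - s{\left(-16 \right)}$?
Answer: $\frac{8665}{9} \approx 962.78$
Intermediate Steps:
$s{\left(r \right)} = 5 - \frac{4 r^{2}}{9}$ ($s{\left(r \right)} = 5 - \frac{\left(r + r\right) \left(r + r\right)}{9} = 5 - \frac{2 r 2 r}{9} = 5 - \frac{4 r^{2}}{9}$)
$854 - s{\left(-16 \right)} = 854 - \left(5 - \frac{4 \left(-16\right)^{2}}{9}\right) = 854 - \left(5 - \frac{1024}{9}\right) = 854 - - \frac{979}{9} = 854 + \frac{979}{9} = \frac{8665}{9}$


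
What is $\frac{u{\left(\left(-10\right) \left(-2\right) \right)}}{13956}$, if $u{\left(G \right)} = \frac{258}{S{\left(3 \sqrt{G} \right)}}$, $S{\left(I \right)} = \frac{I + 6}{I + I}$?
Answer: $\frac{215}{4652} - \frac{43 \sqrt{5}}{4652} \approx 0.025548$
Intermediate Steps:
$S{\left(I \right)} = \frac{6 + I}{2 I}$
$u{\left(G \right)} = \frac{1548 \sqrt{G}}{6 + 3 \sqrt{G}}$ ($u{\left(G \right)} = \frac{258}{\frac{1}{2} \frac{1}{3 \sqrt{G}} \left(6 + 3 \sqrt{G}\right)} = \frac{258}{\frac{1}{6} \frac{1}{\sqrt{G}} \left(6 + 3 \sqrt{G}\right)} = 258 \frac{6 \sqrt{G}}{6 + 3 \sqrt{G}} = \frac{1548 \sqrt{G}}{6 + 3 \sqrt{G}}$)
$\frac{u{\left(\left(-10\right) \left(-2\right) \right)}}{13956} = \frac{516 \sqrt{\left(-10\right) \left(-2\right)} \frac{1}{2 + \sqrt{\left(-10\right) \left(-2\right)}}}{13956} = \frac{516 \sqrt{20}}{2 + \sqrt{20}} \cdot \frac{1}{13956} = \frac{516 \cdot 2 \sqrt{5}}{2 + 2 \sqrt{5}} \cdot \frac{1}{13956} = \frac{1032 \sqrt{5}}{2 + 2 \sqrt{5}} \cdot \frac{1}{13956} = \frac{86 \sqrt{5}}{1163 \left(2 + 2 \sqrt{5}\right)}$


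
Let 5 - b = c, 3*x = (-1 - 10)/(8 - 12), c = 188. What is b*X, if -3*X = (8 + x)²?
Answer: 698389/144 ≈ 4849.9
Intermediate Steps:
x = 11/12 (x = ((-1 - 10)/(8 - 12))/3 = (-11/(-4))/3 = (-11*(-¼))/3 = (⅓)*(11/4) = 11/12 ≈ 0.91667)
b = -183 (b = 5 - 1*188 = 5 - 188 = -183)
X = -11449/432 (X = -(8 + 11/12)²/3 = -(107/12)²/3 = -⅓*11449/144 = -11449/432 ≈ -26.502)
b*X = -183*(-11449/432) = 698389/144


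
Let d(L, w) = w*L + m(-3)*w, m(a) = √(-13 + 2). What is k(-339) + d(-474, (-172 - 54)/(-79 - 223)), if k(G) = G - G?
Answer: -53562/151 + 113*I*√11/151 ≈ -354.72 + 2.482*I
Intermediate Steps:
k(G) = 0
m(a) = I*√11 (m(a) = √(-11) = I*√11)
d(L, w) = L*w + I*w*√11 (d(L, w) = w*L + (I*√11)*w = L*w + I*w*√11)
k(-339) + d(-474, (-172 - 54)/(-79 - 223)) = 0 + ((-172 - 54)/(-79 - 223))*(-474 + I*√11) = 0 + (-226/(-302))*(-474 + I*√11) = 0 + (-226*(-1/302))*(-474 + I*√11) = 0 + 113*(-474 + I*√11)/151 = 0 + (-53562/151 + 113*I*√11/151) = -53562/151 + 113*I*√11/151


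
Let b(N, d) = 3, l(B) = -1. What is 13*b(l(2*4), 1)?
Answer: 39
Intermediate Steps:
13*b(l(2*4), 1) = 13*3 = 39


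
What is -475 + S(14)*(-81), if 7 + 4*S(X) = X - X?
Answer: -1333/4 ≈ -333.25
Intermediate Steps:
S(X) = -7/4 (S(X) = -7/4 + (X - X)/4 = -7/4 + (¼)*0 = -7/4 + 0 = -7/4)
-475 + S(14)*(-81) = -475 - 7/4*(-81) = -475 + 567/4 = -1333/4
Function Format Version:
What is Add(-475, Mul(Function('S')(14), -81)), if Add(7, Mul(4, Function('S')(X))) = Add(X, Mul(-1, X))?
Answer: Rational(-1333, 4) ≈ -333.25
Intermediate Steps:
Function('S')(X) = Rational(-7, 4) (Function('S')(X) = Add(Rational(-7, 4), Mul(Rational(1, 4), Add(X, Mul(-1, X)))) = Add(Rational(-7, 4), Mul(Rational(1, 4), 0)) = Add(Rational(-7, 4), 0) = Rational(-7, 4))
Add(-475, Mul(Function('S')(14), -81)) = Add(-475, Mul(Rational(-7, 4), -81)) = Add(-475, Rational(567, 4)) = Rational(-1333, 4)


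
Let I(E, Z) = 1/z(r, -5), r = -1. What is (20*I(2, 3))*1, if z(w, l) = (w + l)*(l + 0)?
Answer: ⅔ ≈ 0.66667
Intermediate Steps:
z(w, l) = l*(l + w) (z(w, l) = (l + w)*l = l*(l + w))
I(E, Z) = 1/30 (I(E, Z) = 1/(-5*(-5 - 1)) = 1/(-5*(-6)) = 1/30)
(20*I(2, 3))*1 = (20*(1/30))*1 = (⅔)*1 = ⅔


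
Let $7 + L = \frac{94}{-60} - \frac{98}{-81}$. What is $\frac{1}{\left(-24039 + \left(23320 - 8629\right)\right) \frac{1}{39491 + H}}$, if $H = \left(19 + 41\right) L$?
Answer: $- \frac{1054339}{252396} \approx -4.1773$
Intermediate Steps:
$L = - \frac{5959}{810}$ ($L = -7 + \left(\frac{94}{-60} - \frac{98}{-81}\right) = -7 + \left(94 \left(- \frac{1}{60}\right) - - \frac{98}{81}\right) = -7 + \left(- \frac{47}{30} + \frac{98}{81}\right) = -7 - \frac{289}{810} = - \frac{5959}{810} \approx -7.3568$)
$H = - \frac{11918}{27}$ ($H = \left(19 + 41\right) \left(- \frac{5959}{810}\right) = 60 \left(- \frac{5959}{810}\right) = - \frac{11918}{27} \approx -441.41$)
$\frac{1}{\left(-24039 + \left(23320 - 8629\right)\right) \frac{1}{39491 + H}} = \frac{1}{\left(-24039 + \left(23320 - 8629\right)\right) \frac{1}{39491 - \frac{11918}{27}}} = \frac{1}{\left(-24039 + 14691\right) \frac{1}{\frac{1054339}{27}}} = \frac{1}{\left(-9348\right) \frac{27}{1054339}} = \frac{1}{- \frac{252396}{1054339}} = - \frac{1054339}{252396}$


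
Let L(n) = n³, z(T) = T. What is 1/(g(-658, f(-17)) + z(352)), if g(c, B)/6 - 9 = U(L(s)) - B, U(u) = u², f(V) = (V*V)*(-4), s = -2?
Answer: 1/7726 ≈ 0.00012943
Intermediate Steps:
f(V) = -4*V² (f(V) = V²*(-4) = -4*V²)
g(c, B) = 438 - 6*B (g(c, B) = 54 + 6*(((-2)³)² - B) = 54 + 6*((-8)² - B) = 54 + 6*(64 - B) = 54 + (384 - 6*B) = 438 - 6*B)
1/(g(-658, f(-17)) + z(352)) = 1/((438 - (-24)*(-17)²) + 352) = 1/((438 - (-24)*289) + 352) = 1/((438 - 6*(-1156)) + 352) = 1/((438 + 6936) + 352) = 1/(7374 + 352) = 1/7726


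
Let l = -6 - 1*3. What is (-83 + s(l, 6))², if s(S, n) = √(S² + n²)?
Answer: 7006 - 498*√13 ≈ 5210.4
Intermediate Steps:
l = -9 (l = -6 - 3 = -9)
(-83 + s(l, 6))² = (-83 + √((-9)² + 6²))² = (-83 + √(81 + 36))² = (-83 + √117)² = (-83 + 3*√13)²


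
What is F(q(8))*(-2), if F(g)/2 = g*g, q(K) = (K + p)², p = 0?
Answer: -16384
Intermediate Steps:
q(K) = K² (q(K) = (K + 0)² = K²)
F(g) = 2*g² (F(g) = 2*(g*g) = 2*g²)
F(q(8))*(-2) = (2*(8²)²)*(-2) = (2*64²)*(-2) = (2*4096)*(-2) = 8192*(-2) = -16384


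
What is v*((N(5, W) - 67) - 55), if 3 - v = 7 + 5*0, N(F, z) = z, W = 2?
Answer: 480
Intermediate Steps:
v = -4 (v = 3 - (7 + 5*0) = 3 - (7 + 0) = 3 - 1*7 = 3 - 7 = -4)
v*((N(5, W) - 67) - 55) = -4*((2 - 67) - 55) = -4*(-65 - 55) = -4*(-120) = 480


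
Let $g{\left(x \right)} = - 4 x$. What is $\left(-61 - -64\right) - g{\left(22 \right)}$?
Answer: $91$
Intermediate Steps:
$\left(-61 - -64\right) - g{\left(22 \right)} = \left(-61 - -64\right) - \left(-4\right) 22 = \left(-61 + 64\right) - -88 = 3 + 88 = 91$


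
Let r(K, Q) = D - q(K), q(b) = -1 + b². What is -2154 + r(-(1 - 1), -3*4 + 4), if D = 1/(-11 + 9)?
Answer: -4307/2 ≈ -2153.5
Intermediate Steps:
D = -½ (D = 1/(-2) = -½ ≈ -0.50000)
r(K, Q) = ½ - K² (r(K, Q) = -½ - (-1 + K²) = -½ + (1 - K²) = ½ - K²)
-2154 + r(-(1 - 1), -3*4 + 4) = -2154 + (½ - (-(1 - 1))²) = -2154 + (½ - (-1*0)²) = -2154 + (½ - 1*0²) = -2154 + (½ - 1*0) = -2154 + (½ + 0) = -2154 + ½ = -4307/2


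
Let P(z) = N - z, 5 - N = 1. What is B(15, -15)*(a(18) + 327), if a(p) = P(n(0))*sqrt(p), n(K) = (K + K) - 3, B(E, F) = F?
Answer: -4905 - 315*sqrt(2) ≈ -5350.5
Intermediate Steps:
N = 4 (N = 5 - 1*1 = 5 - 1 = 4)
n(K) = -3 + 2*K (n(K) = 2*K - 3 = -3 + 2*K)
P(z) = 4 - z
a(p) = 7*sqrt(p) (a(p) = (4 - (-3 + 2*0))*sqrt(p) = (4 - (-3 + 0))*sqrt(p) = (4 - 1*(-3))*sqrt(p) = (4 + 3)*sqrt(p) = 7*sqrt(p))
B(15, -15)*(a(18) + 327) = -15*(7*sqrt(18) + 327) = -15*(7*(3*sqrt(2)) + 327) = -15*(21*sqrt(2) + 327) = -15*(327 + 21*sqrt(2)) = -4905 - 315*sqrt(2)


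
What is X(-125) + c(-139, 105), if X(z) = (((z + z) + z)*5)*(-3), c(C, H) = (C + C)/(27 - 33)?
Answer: 17014/3 ≈ 5671.3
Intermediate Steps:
c(C, H) = -C/3 (c(C, H) = (2*C)/(-6) = (2*C)*(-⅙) = -C/3)
X(z) = -45*z (X(z) = ((2*z + z)*5)*(-3) = ((3*z)*5)*(-3) = (15*z)*(-3) = -45*z)
X(-125) + c(-139, 105) = -45*(-125) - ⅓*(-139) = 5625 + 139/3 = 17014/3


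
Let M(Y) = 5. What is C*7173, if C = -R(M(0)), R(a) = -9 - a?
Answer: 100422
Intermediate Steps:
C = 14 (C = -(-9 - 1*5) = -(-9 - 5) = -1*(-14) = 14)
C*7173 = 14*7173 = 100422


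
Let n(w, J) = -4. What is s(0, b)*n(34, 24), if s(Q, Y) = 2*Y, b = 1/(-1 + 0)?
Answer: 8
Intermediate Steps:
b = -1 (b = 1/(-1) = -1)
s(0, b)*n(34, 24) = (2*(-1))*(-4) = -2*(-4) = 8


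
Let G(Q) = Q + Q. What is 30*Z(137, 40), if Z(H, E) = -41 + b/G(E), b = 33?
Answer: -9741/8 ≈ -1217.6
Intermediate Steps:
G(Q) = 2*Q
Z(H, E) = -41 + 33/(2*E) (Z(H, E) = -41 + 33/((2*E)) = -41 + 33*(1/(2*E)) = -41 + 33/(2*E))
30*Z(137, 40) = 30*(-41 + (33/2)/40) = 30*(-41 + (33/2)*(1/40)) = 30*(-41 + 33/80) = 30*(-3247/80) = -9741/8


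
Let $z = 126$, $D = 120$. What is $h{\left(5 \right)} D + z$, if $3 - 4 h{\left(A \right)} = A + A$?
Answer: $-84$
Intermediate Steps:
$h{\left(A \right)} = \frac{3}{4} - \frac{A}{2}$ ($h{\left(A \right)} = \frac{3}{4} - \frac{A + A}{4} = \frac{3}{4} - \frac{2 A}{4} = \frac{3}{4} - \frac{A}{2}$)
$h{\left(5 \right)} D + z = \left(\frac{3}{4} - \frac{5}{2}\right) 120 + 126 = \left(- \frac{7}{4}\right) 120 + 126 = -210 + 126 = -84$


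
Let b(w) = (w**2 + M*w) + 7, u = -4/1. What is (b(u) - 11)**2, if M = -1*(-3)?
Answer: 0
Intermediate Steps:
M = 3
u = -4 (u = -4*1 = -4)
b(w) = 7 + w**2 + 3*w (b(w) = (w**2 + 3*w) + 7 = 7 + w**2 + 3*w)
(b(u) - 11)**2 = ((7 + (-4)**2 + 3*(-4)) - 11)**2 = ((7 + 16 - 12) - 11)**2 = (11 - 11)**2 = 0**2 = 0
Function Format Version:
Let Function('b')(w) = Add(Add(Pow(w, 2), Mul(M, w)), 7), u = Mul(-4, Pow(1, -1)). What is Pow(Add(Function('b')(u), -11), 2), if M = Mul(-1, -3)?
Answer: 0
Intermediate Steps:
M = 3
u = -4 (u = Mul(-4, 1) = -4)
Function('b')(w) = Add(7, Pow(w, 2), Mul(3, w)) (Function('b')(w) = Add(Add(Pow(w, 2), Mul(3, w)), 7) = Add(7, Pow(w, 2), Mul(3, w)))
Pow(Add(Function('b')(u), -11), 2) = Pow(Add(Add(7, Pow(-4, 2), Mul(3, -4)), -11), 2) = Pow(Add(Add(7, 16, -12), -11), 2) = Pow(Add(11, -11), 2) = Pow(0, 2) = 0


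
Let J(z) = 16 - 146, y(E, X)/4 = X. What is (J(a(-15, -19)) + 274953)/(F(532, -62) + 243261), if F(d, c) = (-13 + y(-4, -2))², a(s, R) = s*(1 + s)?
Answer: 274823/243702 ≈ 1.1277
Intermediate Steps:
y(E, X) = 4*X
F(d, c) = 441 (F(d, c) = (-13 + 4*(-2))² = (-13 - 8)² = (-21)² = 441)
J(z) = -130
(J(a(-15, -19)) + 274953)/(F(532, -62) + 243261) = (-130 + 274953)/(441 + 243261) = 274823/243702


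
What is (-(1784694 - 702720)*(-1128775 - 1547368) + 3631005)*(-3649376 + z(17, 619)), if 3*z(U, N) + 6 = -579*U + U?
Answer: -10576333618893284840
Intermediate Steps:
z(U, N) = -2 - 578*U/3 (z(U, N) = -2 + (-579*U + U)/3 = -2 + (-578*U)/3 = -2 - 578*U/3)
(-(1784694 - 702720)*(-1128775 - 1547368) + 3631005)*(-3649376 + z(17, 619)) = (-(1784694 - 702720)*(-1128775 - 1547368) + 3631005)*(-3649376 + (-2 - 578/3*17)) = (-1081974*(-2676143) + 3631005)*(-3649376 + (-2 - 9826/3)) = (-1*(-2895517146282) + 3631005)*(-3649376 - 9832/3) = (2895517146282 + 3631005)*(-10957960/3) = 2895520777287*(-10957960/3) = -10576333618893284840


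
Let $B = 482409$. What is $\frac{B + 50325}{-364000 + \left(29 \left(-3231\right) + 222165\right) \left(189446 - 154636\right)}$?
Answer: $\frac{266367}{2235768730} \approx 0.00011914$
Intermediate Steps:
$\frac{B + 50325}{-364000 + \left(29 \left(-3231\right) + 222165\right) \left(189446 - 154636\right)} = \frac{482409 + 50325}{-364000 + \left(29 \left(-3231\right) + 222165\right) \left(189446 - 154636\right)} = \frac{532734}{-364000 + \left(-93699 + 222165\right) 34810} = \frac{532734}{-364000 + 128466 \cdot 34810} = \frac{532734}{-364000 + 4471901460} = \frac{532734}{4471537460} = 532734 \cdot \frac{1}{4471537460} = \frac{266367}{2235768730}$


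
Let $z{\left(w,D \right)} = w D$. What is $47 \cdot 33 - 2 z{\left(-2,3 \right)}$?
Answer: $1563$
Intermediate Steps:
$z{\left(w,D \right)} = D w$
$47 \cdot 33 - 2 z{\left(-2,3 \right)} = 47 \cdot 33 - 2 \cdot 3 \left(-2\right) = 1551 - -12 = 1551 + 12 = 1563$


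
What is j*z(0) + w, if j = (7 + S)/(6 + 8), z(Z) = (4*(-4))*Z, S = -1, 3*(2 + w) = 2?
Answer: -4/3 ≈ -1.3333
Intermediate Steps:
w = -4/3 (w = -2 + (1/3)*2 = -2 + 2/3 = -4/3 ≈ -1.3333)
z(Z) = -16*Z
j = 3/7 (j = (7 - 1)/(6 + 8) = 6/14 = 6*(1/14) = 3/7 ≈ 0.42857)
j*z(0) + w = 3*(-16*0)/7 - 4/3 = (3/7)*0 - 4/3 = 0 - 4/3 = -4/3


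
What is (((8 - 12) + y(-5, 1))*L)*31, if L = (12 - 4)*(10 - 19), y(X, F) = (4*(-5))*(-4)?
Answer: -169632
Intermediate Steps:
y(X, F) = 80 (y(X, F) = -20*(-4) = 80)
L = -72 (L = 8*(-9) = -72)
(((8 - 12) + y(-5, 1))*L)*31 = (((8 - 12) + 80)*(-72))*31 = ((-4 + 80)*(-72))*31 = (76*(-72))*31 = -5472*31 = -169632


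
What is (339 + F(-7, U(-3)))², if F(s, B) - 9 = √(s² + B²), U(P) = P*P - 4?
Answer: (348 + √74)² ≈ 1.2717e+5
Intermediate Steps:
U(P) = -4 + P² (U(P) = P² - 4 = -4 + P²)
F(s, B) = 9 + √(B² + s²) (F(s, B) = 9 + √(s² + B²) = 9 + √(B² + s²))
(339 + F(-7, U(-3)))² = (339 + (9 + √((-4 + (-3)²)² + (-7)²)))² = (339 + (9 + √((-4 + 9)² + 49)))² = (339 + (9 + √(5² + 49)))² = (339 + (9 + √(25 + 49)))² = (339 + (9 + √74))² = (348 + √74)²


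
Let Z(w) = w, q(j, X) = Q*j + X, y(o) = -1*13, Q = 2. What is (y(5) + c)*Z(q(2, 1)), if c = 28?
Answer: 75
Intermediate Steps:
y(o) = -13
q(j, X) = X + 2*j (q(j, X) = 2*j + X = X + 2*j)
(y(5) + c)*Z(q(2, 1)) = (-13 + 28)*(1 + 2*2) = 15*(1 + 4) = 15*5 = 75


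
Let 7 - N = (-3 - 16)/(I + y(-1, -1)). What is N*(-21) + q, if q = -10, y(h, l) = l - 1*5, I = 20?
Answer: -371/2 ≈ -185.50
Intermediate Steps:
y(h, l) = -5 + l (y(h, l) = l - 5 = -5 + l)
N = 117/14 (N = 7 - (-3 - 16)/(20 + (-5 - 1)) = 7 - (-19)/(20 - 6) = 7 - (-19)/14 = 7 - 1*(-19/14) = 7 + 19/14 = 117/14 ≈ 8.3571)
N*(-21) + q = (117/14)*(-21) - 10 = -351/2 - 10 = -371/2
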